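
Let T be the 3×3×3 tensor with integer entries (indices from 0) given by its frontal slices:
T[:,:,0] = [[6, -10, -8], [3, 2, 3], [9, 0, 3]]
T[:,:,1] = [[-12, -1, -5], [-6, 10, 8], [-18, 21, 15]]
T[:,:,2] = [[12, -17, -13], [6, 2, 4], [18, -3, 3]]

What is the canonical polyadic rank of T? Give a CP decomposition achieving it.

rank(T) = 2

Lower bound: the mode-1 unfolding of T (rows indexed by i, columns by (j,k) = (0,0), (0,1), (0,2), (1,0), (1,1), (1,2), (2,0), (2,1), (2,2)) is [[6, -12, 12, -10, -1, -17, -8, -5, -13], [3, -6, 6, 2, 10, 2, 3, 8, 4], [9, -18, 18, 0, 21, -3, 3, 15, 3]].
There the 2×2 minor on rows i ∈ {0, 1}, columns (j,k) ∈ {(0,0), (1,0)} is det [[6, -10], [3, 2]] = 42 ≠ 0, so this unfolding has rank ≥ 2; CP rank is at least every unfolding rank, so rank(T) ≥ 2. (Unfolding ranks only ever bound the CP rank from below — rank(T) can be strictly larger than all of them — so the matching upper bound has to come from an explicit 2-term decomposition.)
Upper bound — finding two terms. Write S_k = T[:,:,k] for the frontal slices: S₀ = [[6, -10, -8], [3, 2, 3], [9, 0, 3]], S₁ = [[-12, -1, -5], [-6, 10, 8], [-18, 21, 15]], S₂ = [[12, -17, -13], [6, 2, 4], [18, -3, 3]].
If T = a₁ (x) b₁ (x) c₁ + a₂ (x) b₂ (x) c₂ then each S_k = c₁[k]·a₁b₁ᵀ + c₂[k]·a₂b₂ᵀ. S₀ and S₁ are linearly independent, so a₁b₁ᵀ and a₂b₂ᵀ must span the same plane of matrices: they are the rank-1 matrices of the form x·S₀ + y·S₁.
The 2×2 minor of x·S₀ + y·S₁ on rows {0,1}, columns {0,1} is 42·x² − 21·xy − 126·y² = 21·(2·x + 3·y)(x − 2·y), vanishing at (x:y) = (3:-2) and (2:1).
M₁ = 3·S₀ − 2·S₁ = [[42, -28, -14], [21, -14, -7], [63, -42, -21]] = 7·(2, 1, 3)(3, -2, -1)ᵀ and M₂ = 2·S₀ + S₁ = [[0, -21, -21], [0, 14, 14], [0, 21, 21]] = (-7)·(3, -2, -3)(0, 1, 1)ᵀ, so take a₁ = (2, 1, 3), b₁ = (3, -2, -1), a₂ = (3, -2, -3), b₂ = (0, 1, 1).
Each slice is an integer combination of E₁ = a₁b₁ᵀ and E₂ = a₂b₂ᵀ: S₀ = E₁ − 2·E₂, S₁ = −2·E₁ − 3·E₂, S₂ = 2·E₁ − 3·E₂; reading off coefficients, c₁ = (1, -2, 2) and c₂ = (-2, -3, -3).
Hence T = (2, 1, 3) (x) (3, -2, -1) (x) (1, -2, 2) + (3, -2, -3) (x) (0, 1, 1) (x) (-2, -3, -3), so rank(T) ≤ 2.
These bounds meet, so rank(T) = 2.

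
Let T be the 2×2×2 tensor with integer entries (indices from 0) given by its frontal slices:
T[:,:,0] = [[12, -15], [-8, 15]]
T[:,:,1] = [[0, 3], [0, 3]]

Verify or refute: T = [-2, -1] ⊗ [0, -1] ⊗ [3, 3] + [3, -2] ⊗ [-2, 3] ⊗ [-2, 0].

No

Reconstruct entry (0,1,0) from the claimed factors: Σₗ aₗ[0]bₗ[1]cₗ[0] = (-2)·(-1)·(3) + (3)·(3)·(-2) = -12, but T[0,1,0] = -15. The claim is false.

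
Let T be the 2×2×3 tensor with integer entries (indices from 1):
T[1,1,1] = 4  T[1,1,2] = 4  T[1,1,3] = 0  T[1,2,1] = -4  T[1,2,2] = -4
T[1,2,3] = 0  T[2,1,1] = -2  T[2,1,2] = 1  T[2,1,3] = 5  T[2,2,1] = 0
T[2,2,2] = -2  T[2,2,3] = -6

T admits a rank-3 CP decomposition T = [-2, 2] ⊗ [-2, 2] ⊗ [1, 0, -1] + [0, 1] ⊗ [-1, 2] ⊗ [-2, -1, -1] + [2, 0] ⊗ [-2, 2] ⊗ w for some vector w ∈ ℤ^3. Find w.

w = [0, -1, -1]

Subtract the known terms from T to get the rank-1 residual R = [2, 0] ⊗ [-2, 2] ⊗ w, so R[i,j,k] = a[i]·b[j]·w[k]. Pick indices with nonzero a[1]·b[1] = (2)·(-2) = -4. Only the fibre through (1,1,·) is needed: R[1,1,:] = T[1,1,:] − Σₗ aₗ[1]bₗ[1]cₗ = [4, 4, 0] − (-2)·(-2)·[1, 0, -1] − (0)·(-1)·[-2, -1, -1] = [0, 4, 4]. Then w[k] = R[1,1,k] / -4 for each k, giving w = [0, 4, 4] / -4 = [0, -1, -1].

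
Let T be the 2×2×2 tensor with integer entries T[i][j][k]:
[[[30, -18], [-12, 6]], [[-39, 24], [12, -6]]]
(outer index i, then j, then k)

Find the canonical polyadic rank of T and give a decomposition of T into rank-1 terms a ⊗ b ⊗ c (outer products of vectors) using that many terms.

rank(T) = 2

Lower bound: the mode-1 unfolding of T (rows indexed by i, columns by (j,k) = (0,0), (0,1), (1,0), (1,1)) is [[30, -18, -12, 6], [-39, 24, 12, -6]].
There the 2×2 minor on rows i ∈ {0, 1}, columns (j,k) ∈ {(0,0), (0,1)} is det [[30, -18], [-39, 24]] = 18 ≠ 0, so this unfolding has rank ≥ 2; CP rank is at least every unfolding rank, so rank(T) ≥ 2. (Unfolding ranks only ever bound the CP rank from below — rank(T) can be strictly larger than all of them — so the matching upper bound has to come from an explicit 2-term decomposition.)
Upper bound — finding two terms. Write S_k = T[:,:,k] for the frontal slices: S₀ = [[30, -12], [-39, 12]], S₁ = [[-18, 6], [24, -6]].
If T = a₁ ⊗ b₁ ⊗ c₁ + a₂ ⊗ b₂ ⊗ c₂ then each S_k = c₁[k]·a₁b₁ᵀ + c₂[k]·a₂b₂ᵀ. S₀ and S₁ are linearly independent, so a₁b₁ᵀ and a₂b₂ᵀ must span the same plane of matrices: they are the rank-1 matrices of the form x·S₀ + y·S₁.
det(x·S₀ + y·S₁) is −108·x² + 126·xy − 36·y² = (-18)·(3·x − 2·y)(2·x − y), vanishing at (x:y) = (2:3) and (1:2).
M₁ = 2·S₀ + 3·S₁ = [[6, -6], [-6, 6]] = 6·[1, -1][1, -1]ᵀ and M₂ = S₀ + 2·S₁ = [[-6, 0], [9, 0]] = (-3)·[2, -3][1, 0]ᵀ, so take a₁ = [1, -1], b₁ = [1, -1], a₂ = [2, -3], b₂ = [1, 0].
Each slice is an integer combination of E₁ = a₁b₁ᵀ and E₂ = a₂b₂ᵀ: S₀ = 12·E₁ + 9·E₂, S₁ = −6·E₁ − 6·E₂; reading off coefficients, c₁ = [12, -6] and c₂ = [9, -6].
Hence T = [1, -1] ⊗ [1, -1] ⊗ [12, -6] + [2, -3] ⊗ [1, 0] ⊗ [9, -6], so rank(T) ≤ 2.
These bounds meet, so rank(T) = 2.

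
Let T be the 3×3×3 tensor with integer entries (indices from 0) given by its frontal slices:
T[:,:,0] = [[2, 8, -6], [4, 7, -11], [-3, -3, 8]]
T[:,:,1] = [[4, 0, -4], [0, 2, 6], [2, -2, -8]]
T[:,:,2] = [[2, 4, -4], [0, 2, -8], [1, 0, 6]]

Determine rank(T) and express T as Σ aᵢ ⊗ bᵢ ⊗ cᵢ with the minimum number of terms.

Lower bound: the mode-3 unfolding of T (rows indexed by k, columns by (i,j) = (0,0), (0,1), (0,2), (1,0), (1,1), (1,2), (2,0), (2,1), (2,2)) is [[2, 8, -6, 4, 7, -11, -3, -3, 8], [4, 0, -4, 0, 2, 6, 2, -2, -8], [2, 4, -4, 0, 2, -8, 1, 0, 6]].
There the 3×3 minor on rows k ∈ {0, 1, 2}, columns (i,j) ∈ {(0,0), (0,1), (1,0)} is det [[2, 8, 4], [4, 0, 0], [2, 4, 0]] = 64 ≠ 0, so this unfolding has rank ≥ 3; CP rank is at least every unfolding rank, so rank(T) ≥ 3. (Flattening ranks never certify an upper bound on CP rank; for that we must actually write T with 3 rank-1 terms.)
Upper bound: T is a sum of 3 rank-1 terms, T = [0, 1, -1] ⊗ [1, 1, 2] ⊗ [-1, 2, -2] + [2, -1, 2] ⊗ [1, 0, -1] ⊗ [-1, 2, 0] + [2, 2, -1] ⊗ [1, 2, -2] ⊗ [2, 0, 1] (one valid choice — decompositions are not unique — normalised so each a, b is primitive with positive first nonzero entry; check it by expanding all entries), so rank(T) ≤ 3.
These bounds meet, so rank(T) = 3.

rank(T) = 3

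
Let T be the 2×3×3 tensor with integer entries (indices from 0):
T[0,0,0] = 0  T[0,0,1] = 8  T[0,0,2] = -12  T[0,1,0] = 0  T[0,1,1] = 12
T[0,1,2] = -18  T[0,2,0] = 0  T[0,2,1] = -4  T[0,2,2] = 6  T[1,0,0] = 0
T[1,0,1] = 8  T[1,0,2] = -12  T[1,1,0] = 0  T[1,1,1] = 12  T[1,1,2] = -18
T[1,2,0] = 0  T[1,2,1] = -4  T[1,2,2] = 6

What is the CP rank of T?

1

Lower bound: T ≠ 0 (e.g. T[0,0,1] = 8), so rank(T) ≥ 1.
Upper bound: if T = a ⊗ b ⊗ c then every fibre of T is a multiple of the corresponding factor, so read the factors off the fibres through the nonzero entry T[0,0,1] = 8.
The mode-1 fibre T[:,0,1] = [8, 8] gives a = [1, 1] (primitive direction); the mode-2 fibre T[0,:,1] = [8, 12, -4] gives b = [2, 3, -1]; then c[k] = T[0,0,k] / (a[0]·b[0]) = [0, 8, -12] / 2 = [0, 4, -6].
Expanding [1, 1] ⊗ [2, 3, -1] ⊗ [0, 4, -6] reproduces all 18 entries of T, so T = [1, 1] ⊗ [2, 3, -1] ⊗ [0, 4, -6] and rank(T) ≤ 1.
These bounds meet, so rank(T) = 1.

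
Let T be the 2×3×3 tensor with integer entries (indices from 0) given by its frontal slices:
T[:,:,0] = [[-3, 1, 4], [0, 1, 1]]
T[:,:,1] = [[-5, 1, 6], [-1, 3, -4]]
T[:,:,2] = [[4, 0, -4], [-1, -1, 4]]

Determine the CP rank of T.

Lower bound: in the mode-3 unfolding of T (rows indexed by k, columns by (i,j)) the 3×3 minor on rows k ∈ {0, 1, 2}, columns (i,j) ∈ {(0,0), (0,1), (1,0)} is det [[-3, 1, 0], [-5, 1, -1], [4, 0, -1]] = -6 ≠ 0, so that unfolding has rank ≥ 3 and hence rank(T) ≥ 3 (CP rank is at least every unfolding rank, though it can be larger).
Upper bound: T is a sum of 3 rank-1 terms, T = [0, 1] ⊗ [1, -1, 2] ⊗ [0, -2, 1] + [1, 1] ⊗ [1, -1, -2] ⊗ [-1, -1, 0] + [2, -1] ⊗ [1, 0, -1] ⊗ [-1, -2, 2] (one valid choice — decompositions are not unique — normalised so each a, b is primitive with positive first nonzero entry; check it by expanding all entries), so rank(T) ≤ 3.
These bounds meet, so rank(T) = 3.

3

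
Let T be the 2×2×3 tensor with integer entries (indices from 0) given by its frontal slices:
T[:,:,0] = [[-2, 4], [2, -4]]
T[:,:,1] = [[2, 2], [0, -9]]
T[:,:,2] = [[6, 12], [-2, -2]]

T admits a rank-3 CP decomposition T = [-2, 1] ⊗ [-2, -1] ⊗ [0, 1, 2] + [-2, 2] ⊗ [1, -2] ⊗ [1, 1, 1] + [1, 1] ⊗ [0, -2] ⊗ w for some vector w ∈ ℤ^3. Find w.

Subtract the known terms from T to get the rank-1 residual R = [1, 1] ⊗ [0, -2] ⊗ w, so R[i,j,k] = a[i]·b[j]·w[k]. Pick indices with nonzero a[0]·b[1] = (1)·(-2) = -2. Only the fibre through (0,1,·) is needed: R[0,1,:] = T[0,1,:] − Σₗ aₗ[0]bₗ[1]cₗ = [4, 2, 12] − (-2)·(-1)·[0, 1, 2] − (-2)·(-2)·[1, 1, 1] = [0, -4, 4]. Then w[k] = R[0,1,k] / -2 for each k, giving w = [0, -4, 4] / -2 = [0, 2, -2].

w = [0, 2, -2]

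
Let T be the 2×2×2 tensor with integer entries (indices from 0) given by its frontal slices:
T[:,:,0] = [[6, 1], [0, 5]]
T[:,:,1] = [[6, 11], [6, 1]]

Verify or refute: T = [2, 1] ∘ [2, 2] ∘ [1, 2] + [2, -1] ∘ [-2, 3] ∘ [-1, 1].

Reconstruct entry (0,0,0) from the claimed factors: Σₗ aₗ[0]bₗ[0]cₗ[0] = (2)·(2)·(1) + (2)·(-2)·(-1) = 8, but T[0,0,0] = 6. The claim is false.

No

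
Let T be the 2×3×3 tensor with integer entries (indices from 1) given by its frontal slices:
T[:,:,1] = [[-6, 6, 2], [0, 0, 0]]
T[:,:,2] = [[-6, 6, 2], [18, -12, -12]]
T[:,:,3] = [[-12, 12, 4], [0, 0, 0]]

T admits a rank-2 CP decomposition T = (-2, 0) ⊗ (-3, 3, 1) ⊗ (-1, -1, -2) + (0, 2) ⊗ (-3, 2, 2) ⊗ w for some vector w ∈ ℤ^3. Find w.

w = (0, -3, 0)

Subtract the known terms from T to get the rank-1 residual R = (0, 2) ⊗ (-3, 2, 2) ⊗ w, so R[i,j,k] = a[i]·b[j]·w[k]. Pick indices with nonzero a[2]·b[1] = (2)·(-3) = -6. Only the fibre through (2,1,·) is needed: R[2,1,:] = T[2,1,:] − Σₗ aₗ[2]bₗ[1]cₗ = [0, 18, 0] − (0)·(-3)·(-1, -1, -2) = [0, 18, 0]. Then w[k] = R[2,1,k] / -6 for each k, giving w = [0, 18, 0] / -6 = (0, -3, 0).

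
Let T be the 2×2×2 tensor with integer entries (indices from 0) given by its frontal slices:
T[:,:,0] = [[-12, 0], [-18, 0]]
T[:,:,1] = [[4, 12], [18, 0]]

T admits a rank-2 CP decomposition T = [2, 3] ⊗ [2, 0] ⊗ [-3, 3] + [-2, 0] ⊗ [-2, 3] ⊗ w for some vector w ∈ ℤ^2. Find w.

Subtract the known terms from T to get the rank-1 residual R = [-2, 0] ⊗ [-2, 3] ⊗ w, so R[i,j,k] = a[i]·b[j]·w[k]. Pick indices with nonzero a[0]·b[0] = (-2)·(-2) = 4. Only the fibre through (0,0,·) is needed: R[0,0,:] = T[0,0,:] − Σₗ aₗ[0]bₗ[0]cₗ = [-12, 4] − (2)·(2)·[-3, 3] = [0, -8]. Then w[k] = R[0,0,k] / 4 for each k, giving w = [0, -8] / 4 = [0, -2].

w = [0, -2]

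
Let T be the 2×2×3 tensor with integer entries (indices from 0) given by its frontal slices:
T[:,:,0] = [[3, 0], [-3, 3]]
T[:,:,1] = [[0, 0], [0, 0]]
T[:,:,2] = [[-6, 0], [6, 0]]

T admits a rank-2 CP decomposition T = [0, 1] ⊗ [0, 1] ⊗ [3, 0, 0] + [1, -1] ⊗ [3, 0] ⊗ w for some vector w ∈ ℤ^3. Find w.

w = [1, 0, -2]

Subtract the known terms from T to get the rank-1 residual R = [1, -1] ⊗ [3, 0] ⊗ w, so R[i,j,k] = a[i]·b[j]·w[k]. Pick indices with nonzero a[0]·b[0] = (1)·(3) = 3. Only the fibre through (0,0,·) is needed: R[0,0,:] = T[0,0,:] − Σₗ aₗ[0]bₗ[0]cₗ = [3, 0, -6] − (0)·(0)·[3, 0, 0] = [3, 0, -6]. Then w[k] = R[0,0,k] / 3 for each k, giving w = [3, 0, -6] / 3 = [1, 0, -2].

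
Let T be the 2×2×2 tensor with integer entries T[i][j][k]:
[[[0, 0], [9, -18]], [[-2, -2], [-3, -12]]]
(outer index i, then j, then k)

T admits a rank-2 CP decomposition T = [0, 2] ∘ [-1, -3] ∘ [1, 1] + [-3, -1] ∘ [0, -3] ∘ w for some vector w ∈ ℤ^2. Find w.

Subtract the known terms from T to get the rank-1 residual R = [-3, -1] ∘ [0, -3] ∘ w, so R[i,j,k] = a[i]·b[j]·w[k]. Pick indices with nonzero a[0]·b[1] = (-3)·(-3) = 9. Only the fibre through (0,1,·) is needed: R[0,1,:] = T[0,1,:] − Σₗ aₗ[0]bₗ[1]cₗ = [9, -18] − (0)·(-3)·[1, 1] = [9, -18]. Then w[k] = R[0,1,k] / 9 for each k, giving w = [9, -18] / 9 = [1, -2].

w = [1, -2]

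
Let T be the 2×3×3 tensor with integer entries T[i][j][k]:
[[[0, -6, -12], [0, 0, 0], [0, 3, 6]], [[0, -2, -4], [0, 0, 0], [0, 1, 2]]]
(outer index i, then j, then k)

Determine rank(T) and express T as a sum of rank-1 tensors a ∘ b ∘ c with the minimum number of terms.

Lower bound: T ≠ 0 (e.g. T[0,0,1] = -6), so rank(T) ≥ 1.
Upper bound: if T = a ∘ b ∘ c then every fibre of T is a multiple of the corresponding factor, so read the factors off the fibres through the nonzero entry T[0,0,1] = -6.
The mode-1 fibre T[:,0,1] = [-6, -2] gives a = [3, 1] (primitive direction); the mode-2 fibre T[0,:,1] = [-6, 0, 3] gives b = [2, 0, -1]; then c[k] = T[0,0,k] / (a[0]·b[0]) = [0, -6, -12] / 6 = [0, -1, -2].
Expanding [3, 1] ∘ [2, 0, -1] ∘ [0, -1, -2] reproduces all 18 entries of T, so T = [3, 1] ∘ [2, 0, -1] ∘ [0, -1, -2] and rank(T) ≤ 1.
These bounds meet, so rank(T) = 1.
Check entry T[1,1,2] = 0: (1)·(0)·(-2) = 0.

rank(T) = 1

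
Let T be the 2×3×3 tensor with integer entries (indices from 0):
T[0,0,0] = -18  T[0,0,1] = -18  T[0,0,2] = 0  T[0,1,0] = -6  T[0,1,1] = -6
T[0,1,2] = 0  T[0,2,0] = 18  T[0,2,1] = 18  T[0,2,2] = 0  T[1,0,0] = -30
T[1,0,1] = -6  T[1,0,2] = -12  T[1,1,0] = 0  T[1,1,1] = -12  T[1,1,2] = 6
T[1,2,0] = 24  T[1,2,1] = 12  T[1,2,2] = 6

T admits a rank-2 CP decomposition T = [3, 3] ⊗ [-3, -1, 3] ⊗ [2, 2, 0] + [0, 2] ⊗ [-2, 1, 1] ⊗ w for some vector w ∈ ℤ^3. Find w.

w = [3, -3, 3]

Subtract the known terms from T to get the rank-1 residual R = [0, 2] ⊗ [-2, 1, 1] ⊗ w, so R[i,j,k] = a[i]·b[j]·w[k]. Pick indices with nonzero a[1]·b[0] = (2)·(-2) = -4. Only the fibre through (1,0,·) is needed: R[1,0,:] = T[1,0,:] − Σₗ aₗ[1]bₗ[0]cₗ = [-30, -6, -12] − (3)·(-3)·[2, 2, 0] = [-12, 12, -12]. Then w[k] = R[1,0,k] / -4 for each k, giving w = [-12, 12, -12] / -4 = [3, -3, 3].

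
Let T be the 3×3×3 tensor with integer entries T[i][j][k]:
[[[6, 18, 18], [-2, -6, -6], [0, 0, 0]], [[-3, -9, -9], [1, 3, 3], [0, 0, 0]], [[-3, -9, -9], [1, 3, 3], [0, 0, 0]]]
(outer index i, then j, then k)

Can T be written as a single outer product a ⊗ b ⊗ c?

If T = a ⊗ b ⊗ c then every fibre of T is a multiple of the corresponding factor, so read the factors off the fibres through the nonzero entry T[0,0,0] = 6.
The mode-1 fibre T[:,0,0] = [6, -3, -3] gives a = (2, -1, -1) (primitive direction); the mode-2 fibre T[0,:,0] = [6, -2, 0] gives b = (3, -1, 0); then c[k] = T[0,0,k] / (a[0]·b[0]) = [6, 18, 18] / 6 = (1, 3, 3).
Expanding (2, -1, -1) ⊗ (3, -1, 0) ⊗ (1, 3, 3) reproduces all 27 entries of T, so T = (2, -1, -1) ⊗ (3, -1, 0) ⊗ (1, 3, 3) and rank(T) ≤ 1.
Equivalently every frontal slice T[:,:,k] is c[k] times the rank-1 matrix (2, -1, -1) ⊗ (3, -1, 0). So T has rank 1 (it is nonzero).

Yes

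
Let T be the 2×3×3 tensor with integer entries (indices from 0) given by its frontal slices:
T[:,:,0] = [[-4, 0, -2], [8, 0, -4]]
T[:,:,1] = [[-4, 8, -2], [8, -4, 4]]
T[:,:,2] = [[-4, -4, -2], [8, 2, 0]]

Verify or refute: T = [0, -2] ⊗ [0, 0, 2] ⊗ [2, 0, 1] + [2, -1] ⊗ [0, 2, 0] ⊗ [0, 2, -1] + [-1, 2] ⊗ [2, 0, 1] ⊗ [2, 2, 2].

Yes

Reconstruct entrywise from the claimed factors. For example, T[1,1,2] = 2 and Σₗ aₗ[1]bₗ[1]cₗ[2] = (-2)·(0)·(1) + (-1)·(2)·(-1) + (2)·(0)·(2) = 2; checking all 18 entries, every one matches. The claim holds.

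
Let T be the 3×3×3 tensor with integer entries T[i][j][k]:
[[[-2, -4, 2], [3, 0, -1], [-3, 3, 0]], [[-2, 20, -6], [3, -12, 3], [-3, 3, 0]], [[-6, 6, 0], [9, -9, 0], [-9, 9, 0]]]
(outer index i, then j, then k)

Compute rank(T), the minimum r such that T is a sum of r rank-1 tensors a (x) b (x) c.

2

Lower bound: in the mode-2 unfolding of T (rows indexed by j, columns by (i,k)) the 2×2 minor on rows j ∈ {0, 1}, columns (i,k) ∈ {(0,0), (0,1)} is det [[-2, -4], [3, 0]] = 12 ≠ 0, so that unfolding has rank ≥ 2 and hence rank(T) ≥ 2 (CP rank is at least every unfolding rank, though it can be larger).
Upper bound: with S_k = T[:,:,k], the two rank-1 terms a₁b₁ᵀ, a₂b₂ᵀ are the rank-1 members of the pencil x·S₀ + y·S₁.
The 2×2 minor of x·S₀ + y·S₁ on rows {0,1}, columns {0,1} is −48·xy + 48·y² = (-48)·(x − y)(y), vanishing at (x:y) = (1:1) and (1:0).
M₁ = S₀ + S₁ = [[-6, 3, 0], [18, -9, 0], [0, 0, 0]] = (-3)·(1, -3, 0)(2, -1, 0)ᵀ and M₂ = S₀ = [[-2, 3, -3], [-2, 3, -3], [-6, 9, -9]] = −(1, 1, 3)(2, -3, 3)ᵀ, so take a₁ = (1, -3, 0), b₁ = (2, -1, 0), a₂ = (1, 1, 3), b₂ = (2, -3, 3).
Each slice is an integer combination of E₁ = a₁b₁ᵀ and E₂ = a₂b₂ᵀ: S₀ = −E₂, S₁ = −3·E₁ + E₂, S₂ = E₁; reading off coefficients, c₁ = (0, -3, 1) and c₂ = (-1, 1, 0).
Hence T = (1, -3, 0) (x) (2, -1, 0) (x) (0, -3, 1) + (1, 1, 3) (x) (2, -3, 3) (x) (-1, 1, 0), so rank(T) ≤ 2.
These bounds meet, so rank(T) = 2.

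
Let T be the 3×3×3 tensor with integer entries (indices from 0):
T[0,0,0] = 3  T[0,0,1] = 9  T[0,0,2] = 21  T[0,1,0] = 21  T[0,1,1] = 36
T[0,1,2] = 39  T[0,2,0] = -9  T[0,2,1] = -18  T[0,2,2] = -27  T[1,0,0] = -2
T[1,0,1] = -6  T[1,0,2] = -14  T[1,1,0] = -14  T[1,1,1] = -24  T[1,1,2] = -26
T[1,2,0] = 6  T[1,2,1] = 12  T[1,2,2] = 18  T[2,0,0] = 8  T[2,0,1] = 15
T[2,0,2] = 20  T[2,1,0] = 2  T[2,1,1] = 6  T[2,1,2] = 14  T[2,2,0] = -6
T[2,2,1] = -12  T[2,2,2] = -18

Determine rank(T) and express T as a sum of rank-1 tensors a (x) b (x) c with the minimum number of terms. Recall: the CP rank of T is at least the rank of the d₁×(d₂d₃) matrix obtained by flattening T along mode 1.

Lower bound: the mode-3 unfolding of T (rows indexed by k, columns by (i,j) = (0,0), (0,1), (0,2), (1,0), (1,1), (1,2), (2,0), (2,1), (2,2)) is [[3, 21, -9, -2, -14, 6, 8, 2, -6], [9, 36, -18, -6, -24, 12, 15, 6, -12], [21, 39, -27, -14, -26, 18, 20, 14, -18]].
There the 2×2 minor on rows k ∈ {0, 1}, columns (i,j) ∈ {(0,0), (0,1)} is det [[3, 21], [9, 36]] = -81 ≠ 0, so this unfolding has rank ≥ 2; CP rank is at least every unfolding rank, so rank(T) ≥ 2. (Unfolding ranks only ever bound the CP rank from below — rank(T) can be strictly larger than all of them — so the matching upper bound has to come from an explicit 2-term decomposition.)
Upper bound — finding two terms. Write S_k = T[:,:,k] for the frontal slices: S₀ = [[3, 21, -9], [-2, -14, 6], [8, 2, -6]], S₁ = [[9, 36, -18], [-6, -24, 12], [15, 6, -12]], S₂ = [[21, 39, -27], [-14, -26, 18], [20, 14, -18]].
If T = a₁ (x) b₁ (x) c₁ + a₂ (x) b₂ (x) c₂ then each S_k = c₁[k]·a₁b₁ᵀ + c₂[k]·a₂b₂ᵀ. S₀ and S₁ are linearly independent, so a₁b₁ᵀ and a₂b₂ᵀ must span the same plane of matrices: they are the rank-1 matrices of the form x·S₀ + y·S₁.
The 2×2 minor of x·S₀ + y·S₁ on rows {0,2}, columns {0,1} is −162·x² − 567·xy − 486·y² = (-81)·(2·x + 3·y)(x + 2·y), vanishing at (x:y) = (3:-2) and (2:-1).
M₁ = 3·S₀ − 2·S₁ = [[-9, -9, 9], [6, 6, -6], [-6, -6, 6]] = (-3)·(3, -2, 2)(1, 1, -1)ᵀ and M₂ = 2·S₀ − S₁ = [[-3, 6, 0], [2, -4, 0], [1, -2, 0]] = −(3, -2, -1)(1, -2, 0)ᵀ, so take a₁ = (3, -2, 2), b₁ = (1, 1, -1), a₂ = (3, -2, -1), b₂ = (1, -2, 0).
Each slice is an integer combination of E₁ = a₁b₁ᵀ and E₂ = a₂b₂ᵀ: S₀ = 3·E₁ − 2·E₂, S₁ = 6·E₁ − 3·E₂, S₂ = 9·E₁ − 2·E₂; reading off coefficients, c₁ = (3, 6, 9) and c₂ = (-2, -3, -2).
Hence T = (3, -2, 2) (x) (1, 1, -1) (x) (3, 6, 9) + (3, -2, -1) (x) (1, -2, 0) (x) (-2, -3, -2), so rank(T) ≤ 2.
These bounds meet, so rank(T) = 2.
Check entry T[2,2,2] = -18: (2)·(-1)·(9) + (-1)·(0)·(-2) = -18.

rank(T) = 2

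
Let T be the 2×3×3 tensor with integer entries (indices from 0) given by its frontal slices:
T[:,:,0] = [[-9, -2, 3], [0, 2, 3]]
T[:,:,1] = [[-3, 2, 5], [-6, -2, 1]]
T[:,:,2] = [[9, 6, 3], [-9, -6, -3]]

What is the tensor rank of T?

2

Lower bound: the mode-3 unfolding of T (rows indexed by k, columns by (i,j) = (0,0), (0,1), (0,2), (1,0), (1,1), (1,2)) is [[-9, -2, 3, 0, 2, 3], [-3, 2, 5, -6, -2, 1], [9, 6, 3, -9, -6, -3]].
There the 2×2 minor on rows k ∈ {0, 1}, columns (i,j) ∈ {(0,0), (0,1)} is det [[-9, -2], [-3, 2]] = -24 ≠ 0, so this unfolding has rank ≥ 2; CP rank is at least every unfolding rank, so rank(T) ≥ 2. (This is only a lower bound: in general the CP rank may exceed every unfolding rank, so we still need to exhibit 2 rank-1 terms summing to T.)
Upper bound — finding two terms. Write S_k = T[:,:,k] for the frontal slices: S₀ = [[-9, -2, 3], [0, 2, 3]], S₁ = [[-3, 2, 5], [-6, -2, 1]], S₂ = [[9, 6, 3], [-9, -6, -3]].
If T = a₁ ⊗ b₁ ⊗ c₁ + a₂ ⊗ b₂ ⊗ c₂ then each S_k = c₁[k]·a₁b₁ᵀ + c₂[k]·a₂b₂ᵀ. S₀ and S₁ are linearly independent, so a₁b₁ᵀ and a₂b₂ᵀ must span the same plane of matrices: they are the rank-1 matrices of the form x·S₀ + y·S₁.
The 2×2 minor of x·S₀ + y·S₁ on rows {0,1}, columns {0,1} is −18·x² + 18·y² = (-18)·(x − y)(x + y), vanishing at (x:y) = (1:1) and (1:-1).
M₁ = S₀ + S₁ = [[-12, 0, 8], [-6, 0, 4]] = (-2)·[2, 1][3, 0, -2]ᵀ and M₂ = S₀ − S₁ = [[-6, -4, -2], [6, 4, 2]] = (-2)·[1, -1][3, 2, 1]ᵀ, so take a₁ = [2, 1], b₁ = [3, 0, -2], a₂ = [1, -1], b₂ = [3, 2, 1].
Each slice is an integer combination of E₁ = a₁b₁ᵀ and E₂ = a₂b₂ᵀ: S₀ = −E₁ − E₂, S₁ = −E₁ + E₂, S₂ = 3·E₂; reading off coefficients, c₁ = [-1, -1, 0] and c₂ = [-1, 1, 3].
Hence T = [2, 1] ⊗ [3, 0, -2] ⊗ [-1, -1, 0] + [1, -1] ⊗ [3, 2, 1] ⊗ [-1, 1, 3], so rank(T) ≤ 2.
These bounds meet, so rank(T) = 2.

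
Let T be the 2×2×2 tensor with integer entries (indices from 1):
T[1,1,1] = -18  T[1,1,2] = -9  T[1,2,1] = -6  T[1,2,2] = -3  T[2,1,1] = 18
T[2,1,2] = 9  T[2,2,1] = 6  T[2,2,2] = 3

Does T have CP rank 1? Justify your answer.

If T = a ⊗ b ⊗ c then every fibre of T is a multiple of the corresponding factor, so read the factors off the fibres through the nonzero entry T[1,1,1] = -18.
The mode-1 fibre T[:,1,1] = [-18, 18] gives a = [1, -1] (primitive direction); the mode-2 fibre T[1,:,1] = [-18, -6] gives b = [3, 1]; then c[k] = T[1,1,k] / (a[1]·b[1]) = [-18, -9] / 3 = [-6, -3].
Expanding [1, -1] ⊗ [3, 1] ⊗ [-6, -3] reproduces all 8 entries of T, so T = [1, -1] ⊗ [3, 1] ⊗ [-6, -3] and rank(T) ≤ 1.
Equivalently every frontal slice T[:,:,k] is c[k] times the rank-1 matrix [1, -1] ⊗ [3, 1]. So T has rank 1 (it is nonzero).

Yes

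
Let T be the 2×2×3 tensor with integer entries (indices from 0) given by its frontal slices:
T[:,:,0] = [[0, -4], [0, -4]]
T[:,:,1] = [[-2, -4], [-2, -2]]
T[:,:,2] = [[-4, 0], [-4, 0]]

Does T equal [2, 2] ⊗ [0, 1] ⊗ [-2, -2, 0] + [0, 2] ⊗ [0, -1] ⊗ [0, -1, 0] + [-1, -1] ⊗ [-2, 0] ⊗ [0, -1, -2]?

Yes

Reconstruct entrywise from the claimed factors. For example, T[1,0,2] = -4 and Σₗ aₗ[1]bₗ[0]cₗ[2] = (2)·(0)·(0) + (2)·(0)·(0) + (-1)·(-2)·(-2) = -4; checking all 12 entries, every one matches. The claim holds.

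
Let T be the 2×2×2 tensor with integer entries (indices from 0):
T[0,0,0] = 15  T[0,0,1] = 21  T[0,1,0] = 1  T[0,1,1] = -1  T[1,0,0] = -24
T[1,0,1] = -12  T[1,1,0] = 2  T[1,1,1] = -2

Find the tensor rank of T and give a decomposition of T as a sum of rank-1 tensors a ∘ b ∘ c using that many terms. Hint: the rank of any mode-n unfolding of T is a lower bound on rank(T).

rank(T) = 2

Lower bound: the mode-2 unfolding of T (rows indexed by j, columns by (i,k) = (0,0), (0,1), (1,0), (1,1)) is [[15, 21, -24, -12], [1, -1, 2, -2]].
There the 2×2 minor on rows j ∈ {0, 1}, columns (i,k) ∈ {(0,0), (0,1)} is det [[15, 21], [1, -1]] = -36 ≠ 0, so this unfolding has rank ≥ 2; CP rank is at least every unfolding rank, so rank(T) ≥ 2. (Flattening ranks never certify an upper bound on CP rank; for that we must actually write T with 2 rank-1 terms.)
Upper bound — finding two terms. Write S_k = T[:,:,k] for the frontal slices: S₀ = [[15, 1], [-24, 2]], S₁ = [[21, -1], [-12, -2]].
If T = a₁ ∘ b₁ ∘ c₁ + a₂ ∘ b₂ ∘ c₂ then each S_k = c₁[k]·a₁b₁ᵀ + c₂[k]·a₂b₂ᵀ. S₀ and S₁ are linearly independent, so a₁b₁ᵀ and a₂b₂ᵀ must span the same plane of matrices: they are the rank-1 matrices of the form x·S₀ + y·S₁.
det(x·S₀ + y·S₁) is 54·x² − 54·y² = 54·(x − y)(x + y), vanishing at (x:y) = (1:1) and (1:-1).
M₁ = S₀ + S₁ = [[36, 0], [-36, 0]] = 36·[1, -1][1, 0]ᵀ and M₂ = S₀ − S₁ = [[-6, 2], [-12, 4]] = (-2)·[1, 2][3, -1]ᵀ, so take a₁ = [1, -1], b₁ = [1, 0], a₂ = [1, 2], b₂ = [3, -1].
Each slice is an integer combination of E₁ = a₁b₁ᵀ and E₂ = a₂b₂ᵀ: S₀ = 18·E₁ − E₂, S₁ = 18·E₁ + E₂; reading off coefficients, c₁ = [18, 18] and c₂ = [-1, 1].
Hence T = [1, -1] ∘ [1, 0] ∘ [18, 18] + [1, 2] ∘ [3, -1] ∘ [-1, 1], so rank(T) ≤ 2.
These bounds meet, so rank(T) = 2.
Check entry T[0,1,0] = 1: (1)·(0)·(18) + (1)·(-1)·(-1) = 1.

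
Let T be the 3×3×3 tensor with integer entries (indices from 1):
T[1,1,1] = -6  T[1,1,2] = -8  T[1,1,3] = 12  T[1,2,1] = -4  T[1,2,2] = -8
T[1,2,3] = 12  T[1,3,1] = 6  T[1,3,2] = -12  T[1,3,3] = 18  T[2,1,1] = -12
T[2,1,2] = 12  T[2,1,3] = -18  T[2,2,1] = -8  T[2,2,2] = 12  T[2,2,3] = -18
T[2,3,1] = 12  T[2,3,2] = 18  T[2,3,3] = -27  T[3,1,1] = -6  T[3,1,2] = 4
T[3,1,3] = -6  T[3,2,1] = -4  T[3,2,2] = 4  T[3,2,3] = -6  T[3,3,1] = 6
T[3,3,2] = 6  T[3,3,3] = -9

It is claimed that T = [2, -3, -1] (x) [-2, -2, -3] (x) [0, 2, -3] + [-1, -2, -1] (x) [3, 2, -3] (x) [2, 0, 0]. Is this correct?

Yes

Reconstruct entrywise from the claimed factors. For example, T[3,1,3] = -6 and Σₗ aₗ[3]bₗ[1]cₗ[3] = (-1)·(-2)·(-3) + (-1)·(3)·(0) = -6; checking all 27 entries, every one matches. The claim holds.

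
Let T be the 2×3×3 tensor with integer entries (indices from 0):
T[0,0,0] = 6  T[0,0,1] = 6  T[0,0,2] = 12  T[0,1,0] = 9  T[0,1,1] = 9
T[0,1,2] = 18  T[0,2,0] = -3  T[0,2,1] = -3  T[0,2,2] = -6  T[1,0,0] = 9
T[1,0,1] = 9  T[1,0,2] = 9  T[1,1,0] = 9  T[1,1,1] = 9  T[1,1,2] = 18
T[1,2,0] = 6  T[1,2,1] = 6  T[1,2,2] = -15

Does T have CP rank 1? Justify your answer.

The mode-2 unfolding of T (rows indexed by j, columns by (i,k) = (0,0), (0,1), (0,2), (1,0), (1,1), (1,2)) is [[6, 6, 12, 9, 9, 9], [9, 9, 18, 9, 9, 18], [-3, -3, -6, 6, 6, -15]].
There the 2×2 minor on rows j ∈ {0, 1}, columns (i,k) ∈ {(0,0), (1,0)} is det [[6, 9], [9, 9]] = -27 ≠ 0, so this unfolding has rank ≥ 2; CP rank is at least every unfolding rank, so rank(T) ≥ 2.
In particular rank(T) ≥ 2 > 1, so T is not rank-1.

No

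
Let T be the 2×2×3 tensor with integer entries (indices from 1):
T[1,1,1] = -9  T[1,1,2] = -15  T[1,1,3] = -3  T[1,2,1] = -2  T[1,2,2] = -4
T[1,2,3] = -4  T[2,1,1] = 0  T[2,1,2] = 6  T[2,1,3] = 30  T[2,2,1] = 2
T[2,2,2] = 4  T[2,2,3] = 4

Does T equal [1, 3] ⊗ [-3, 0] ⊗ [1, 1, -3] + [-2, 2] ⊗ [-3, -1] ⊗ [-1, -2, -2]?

No

Reconstruct entry (2,1,1) from the claimed factors: Σₗ aₗ[2]bₗ[1]cₗ[1] = (3)·(-3)·(1) + (2)·(-3)·(-1) = -3, but T[2,1,1] = 0. The claim is false.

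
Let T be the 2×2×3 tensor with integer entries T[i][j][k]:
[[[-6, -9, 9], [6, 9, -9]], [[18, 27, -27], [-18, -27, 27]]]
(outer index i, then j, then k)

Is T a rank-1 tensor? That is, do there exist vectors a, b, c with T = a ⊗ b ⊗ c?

Yes

The mode-1 fibre T[:,0,0] = [-6, 18] gives a = (1, -3) (primitive direction); the mode-2 fibre T[0,:,0] = [-6, 6] gives b = (1, -1); then c[k] = T[0,0,k] / (a[0]·b[0]) = [-6, -9, 9] / 1 = (-6, -9, 9).
Expanding (1, -3) ⊗ (1, -1) ⊗ (-6, -9, 9) reproduces all 12 entries of T, so T = (1, -3) ⊗ (1, -1) ⊗ (-6, -9, 9) and rank(T) ≤ 1.
Equivalently every frontal slice T[:,:,k] is c[k] times the rank-1 matrix (1, -3) ⊗ (1, -1). So T has rank 1 (it is nonzero).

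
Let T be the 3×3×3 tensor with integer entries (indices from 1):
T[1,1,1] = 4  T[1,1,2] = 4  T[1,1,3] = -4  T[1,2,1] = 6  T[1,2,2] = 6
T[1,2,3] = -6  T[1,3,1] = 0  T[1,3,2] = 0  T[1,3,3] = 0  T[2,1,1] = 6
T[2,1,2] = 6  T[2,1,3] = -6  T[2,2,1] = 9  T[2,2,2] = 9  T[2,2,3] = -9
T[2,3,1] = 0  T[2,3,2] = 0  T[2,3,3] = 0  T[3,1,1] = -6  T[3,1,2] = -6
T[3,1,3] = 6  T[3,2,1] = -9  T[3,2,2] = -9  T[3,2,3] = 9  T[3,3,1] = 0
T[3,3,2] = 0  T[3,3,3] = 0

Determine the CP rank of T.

1

Lower bound: T ≠ 0 (e.g. T[1,1,1] = 4), so rank(T) ≥ 1.
Upper bound: the mode-1 fibre T[:,1,1] = [4, 6, -6] gives a = (2, 3, -3) (primitive direction); the mode-2 fibre T[1,:,1] = [4, 6, 0] gives b = (2, 3, 0); then c[k] = T[1,1,k] / (a[1]·b[1]) = [4, 4, -4] / 4 = (1, 1, -1).
Expanding (2, 3, -3) ⊗ (2, 3, 0) ⊗ (1, 1, -1) reproduces all 27 entries of T, so T = (2, 3, -3) ⊗ (2, 3, 0) ⊗ (1, 1, -1) and rank(T) ≤ 1.
These bounds meet, so rank(T) = 1.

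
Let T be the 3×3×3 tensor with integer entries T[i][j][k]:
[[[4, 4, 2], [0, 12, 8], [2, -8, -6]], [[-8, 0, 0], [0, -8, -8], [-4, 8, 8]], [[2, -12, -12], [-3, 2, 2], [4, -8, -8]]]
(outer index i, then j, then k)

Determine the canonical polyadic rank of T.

Lower bound: the mode-2 unfolding of T (rows indexed by j, columns by (i,k) = (0,0), (0,1), (0,2), (1,0), (1,1), (1,2), (2,0), (2,1), (2,2)) is [[4, 4, 2, -8, 0, 0, 2, -12, -12], [0, 12, 8, 0, -8, -8, -3, 2, 2], [2, -8, -6, -4, 8, 8, 4, -8, -8]].
There the 3×3 minor on rows j ∈ {0, 1, 2}, columns (i,k) ∈ {(0,0), (0,1), (0,2)} is det [[4, 4, 2], [0, 12, 8], [2, -8, -6]] = -16 ≠ 0, so this unfolding has rank ≥ 3; CP rank is at least every unfolding rank, so rank(T) ≥ 3. (Unfolding ranks only ever bound the CP rank from below — rank(T) can be strictly larger than all of them — so the matching upper bound has to come from an explicit 3-term decomposition.)
Upper bound: T is a sum of 3 rank-1 terms, T = [1, -2, -1] ⊗ [2, 1, 0] ⊗ [1, 2, 2] + [1, -2, 2] ⊗ [2, -1, 2] ⊗ [1, -2, -2] + [1, 0, 0] ⊗ [1, 2, -1] ⊗ [0, 4, 2] (one valid choice — decompositions are not unique — normalised so each a, b is primitive with positive first nonzero entry; check it by expanding all entries), so rank(T) ≤ 3.
These bounds meet, so rank(T) = 3.
Check entry T[1,1,1] = -8: (-2)·(1)·(2) + (-2)·(-1)·(-2) + (0)·(2)·(4) = -8.

3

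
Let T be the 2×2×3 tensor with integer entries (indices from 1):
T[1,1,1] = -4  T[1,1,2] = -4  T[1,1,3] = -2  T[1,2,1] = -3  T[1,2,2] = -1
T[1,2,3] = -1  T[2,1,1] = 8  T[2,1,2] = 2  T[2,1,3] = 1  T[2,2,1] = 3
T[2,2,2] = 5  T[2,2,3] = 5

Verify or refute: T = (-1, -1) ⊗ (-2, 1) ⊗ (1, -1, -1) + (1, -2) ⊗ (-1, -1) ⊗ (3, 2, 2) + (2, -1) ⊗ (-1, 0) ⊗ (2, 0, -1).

Reconstruct entry (1,1,1) from the claimed factors: Σₗ aₗ[1]bₗ[1]cₗ[1] = (-1)·(-2)·(1) + (1)·(-1)·(3) + (2)·(-1)·(2) = -5, but T[1,1,1] = -4. The claim is false.

No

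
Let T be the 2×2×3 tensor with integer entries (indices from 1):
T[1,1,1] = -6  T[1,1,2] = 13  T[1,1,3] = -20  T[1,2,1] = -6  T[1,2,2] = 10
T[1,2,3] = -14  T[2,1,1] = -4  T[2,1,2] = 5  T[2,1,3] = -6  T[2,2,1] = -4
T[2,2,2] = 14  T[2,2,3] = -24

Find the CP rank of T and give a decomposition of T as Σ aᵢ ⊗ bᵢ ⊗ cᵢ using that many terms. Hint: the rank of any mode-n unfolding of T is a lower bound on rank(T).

Lower bound: the mode-1 unfolding of T (rows indexed by i, columns by (j,k) = (1,1), (1,2), (1,3), (2,1), (2,2), (2,3)) is [[-6, 13, -20, -6, 10, -14], [-4, 5, -6, -4, 14, -24]].
There the 2×2 minor on rows i ∈ {1, 2}, columns (j,k) ∈ {(1,1), (1,2)} is det [[-6, 13], [-4, 5]] = 22 ≠ 0, so this unfolding has rank ≥ 2; CP rank is at least every unfolding rank, so rank(T) ≥ 2. (Unfolding ranks only ever bound the CP rank from below — rank(T) can be strictly larger than all of them — so the matching upper bound has to come from an explicit 2-term decomposition.)
Upper bound — finding two terms. Write S_k = T[:,:,k] for the frontal slices: S₁ = [[-6, -6], [-4, -4]], S₂ = [[13, 10], [5, 14]], S₃ = [[-20, -14], [-6, -24]].
If T = a₁ ⊗ b₁ ⊗ c₁ + a₂ ⊗ b₂ ⊗ c₂ then each S_k = c₁[k]·a₁b₁ᵀ + c₂[k]·a₂b₂ᵀ. S₁ and S₂ are linearly independent, so a₁b₁ᵀ and a₂b₂ᵀ must span the same plane of matrices: they are the rank-1 matrices of the form x·S₁ + y·S₂.
det(x·S₁ + y·S₂) is −66·xy + 132·y² = (-66)·(x − 2·y)(y), vanishing at (x:y) = (2:1) and (1:0).
M₁ = 2·S₁ + S₂ = [[1, -2], [-3, 6]] = [1, -3][1, -2]ᵀ and M₂ = S₁ = [[-6, -6], [-4, -4]] = (-2)·[3, 2][1, 1]ᵀ, so take a₁ = [1, -3], b₁ = [1, -2], a₂ = [3, 2], b₂ = [1, 1].
Each slice is an integer combination of E₁ = a₁b₁ᵀ and E₂ = a₂b₂ᵀ: S₁ = −2·E₂, S₂ = E₁ + 4·E₂, S₃ = −2·E₁ − 6·E₂; reading off coefficients, c₁ = [0, 1, -2] and c₂ = [-2, 4, -6].
Hence T = [1, -3] ⊗ [1, -2] ⊗ [0, 1, -2] + [3, 2] ⊗ [1, 1] ⊗ [-2, 4, -6], so rank(T) ≤ 2.
These bounds meet, so rank(T) = 2.

rank(T) = 2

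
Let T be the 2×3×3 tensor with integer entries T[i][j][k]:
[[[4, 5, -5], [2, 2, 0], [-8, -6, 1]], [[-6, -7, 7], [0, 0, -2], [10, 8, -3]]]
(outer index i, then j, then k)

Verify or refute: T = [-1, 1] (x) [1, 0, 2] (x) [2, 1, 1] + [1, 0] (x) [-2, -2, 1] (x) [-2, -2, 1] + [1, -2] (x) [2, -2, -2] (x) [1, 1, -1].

Reconstruct entry (1,0,0) from the claimed factors: Σₗ aₗ[1]bₗ[0]cₗ[0] = (1)·(1)·(2) + (0)·(-2)·(-2) + (-2)·(2)·(1) = -2, but T[1,0,0] = -6. The claim is false.

No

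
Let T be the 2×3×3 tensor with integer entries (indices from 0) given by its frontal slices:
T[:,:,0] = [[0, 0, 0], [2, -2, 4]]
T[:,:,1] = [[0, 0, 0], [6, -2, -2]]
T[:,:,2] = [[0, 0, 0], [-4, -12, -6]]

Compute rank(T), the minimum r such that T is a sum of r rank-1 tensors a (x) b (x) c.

3

Lower bound: the mode-2 unfolding of T (rows indexed by j, columns by (i,k) = (0,0), (0,1), (0,2), (1,0), (1,1), (1,2)) is [[0, 0, 0, 2, 6, -4], [0, 0, 0, -2, -2, -12], [0, 0, 0, 4, -2, -6]].
There the 3×3 minor on rows j ∈ {0, 1, 2}, columns (i,k) ∈ {(1,0), (1,1), (1,2)} is det [[2, 6, -4], [-2, -2, -12], [4, -2, -6]] = -432 ≠ 0, so this unfolding has rank ≥ 3; CP rank is at least every unfolding rank, so rank(T) ≥ 3. (Flattening ranks never certify an upper bound on CP rank; for that we must actually write T with 3 rank-1 terms.)
Upper bound: T is a sum of 3 rank-1 terms, T = (0, 1) (x) (0, 1, 1) (x) (0, -4, -8) + (0, 1) (x) (1, -1, 2) (x) (2, 2, 0) + (0, 1) (x) (2, 2, -1) (x) (0, 2, -2) (written with every a and b primitive with positive leading entry and the scale carried by c; CP decompositions are not unique, and this one is verified by expanding entrywise), so rank(T) ≤ 3.
These bounds meet, so rank(T) = 3.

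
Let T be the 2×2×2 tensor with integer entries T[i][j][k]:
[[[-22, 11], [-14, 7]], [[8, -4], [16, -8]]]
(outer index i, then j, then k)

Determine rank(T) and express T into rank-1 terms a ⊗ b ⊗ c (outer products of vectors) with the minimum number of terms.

Lower bound: the mode-1 unfolding of T (rows indexed by i, columns by (j,k) = (0,0), (0,1), (1,0), (1,1)) is [[-22, 11, -14, 7], [8, -4, 16, -8]].
There the 2×2 minor on rows i ∈ {0, 1}, columns (j,k) ∈ {(0,0), (1,0)} is det [[-22, -14], [8, 16]] = -240 ≠ 0, so this unfolding has rank ≥ 2; CP rank is at least every unfolding rank, so rank(T) ≥ 2. (This is only a lower bound: in general the CP rank may exceed every unfolding rank, so we still need to exhibit 2 rank-1 terms summing to T.)
Upper bound — finding two terms. Every mode-3 slice of T is a multiple of one matrix: T[:,:,k] = c[k]·M with c = (2, -1) and M = [[-11, -7], [4, 8]] (rows indexed by i, columns by j). So it suffices to write M as a sum of two rank-1 matrices.
Splitting M by its rows (i = 0, 1), M = (1, 0)(-11, -7)ᵀ + (0, 1)(4, 8)ᵀ.
Hence T = (1, 0) ⊗ (-11, -7) ⊗ (2, -1) + (0, 1) ⊗ (4, 8) ⊗ (2, -1), so rank(T) ≤ 2.
These bounds meet, so rank(T) = 2.
Check entry T[1,0,1] = -4: (0)·(-11)·(-1) + (1)·(4)·(-1) = -4.

rank(T) = 2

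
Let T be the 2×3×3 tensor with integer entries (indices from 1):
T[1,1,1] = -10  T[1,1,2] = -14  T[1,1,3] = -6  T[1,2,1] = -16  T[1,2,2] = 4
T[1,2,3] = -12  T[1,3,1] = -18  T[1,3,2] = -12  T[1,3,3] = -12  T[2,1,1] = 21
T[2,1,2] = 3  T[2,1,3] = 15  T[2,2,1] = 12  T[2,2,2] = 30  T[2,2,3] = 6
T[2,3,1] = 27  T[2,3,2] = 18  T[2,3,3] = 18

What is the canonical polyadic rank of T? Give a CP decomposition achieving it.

Lower bound: the mode-3 unfolding of T (rows indexed by k, columns by (i,j) = (1,1), (1,2), (1,3), (2,1), (2,2), (2,3)) is [[-10, -16, -18, 21, 12, 27], [-14, 4, -12, 3, 30, 18], [-6, -12, -12, 15, 6, 18]].
There the 2×2 minor on rows k ∈ {1, 2}, columns (i,j) ∈ {(1,1), (1,2)} is det [[-10, -16], [-14, 4]] = -264 ≠ 0, so this unfolding has rank ≥ 2; CP rank is at least every unfolding rank, so rank(T) ≥ 2. (This is only a lower bound: in general the CP rank may exceed every unfolding rank, so we still need to exhibit 2 rank-1 terms summing to T.)
Upper bound — finding two terms. Write S_k = T[:,:,k] for the frontal slices: S₁ = [[-10, -16, -18], [21, 12, 27]], S₂ = [[-14, 4, -12], [3, 30, 18]], S₃ = [[-6, -12, -12], [15, 6, 18]].
If T = a₁ (x) b₁ (x) c₁ + a₂ (x) b₂ (x) c₂ then each S_k = c₁[k]·a₁b₁ᵀ + c₂[k]·a₂b₂ᵀ. S₁ and S₂ are linearly independent, so a₁b₁ᵀ and a₂b₂ᵀ must span the same plane of matrices: they are the rank-1 matrices of the form x·S₁ + y·S₂.
The 2×2 minor of x·S₁ + y·S₂ on rows {1,2}, columns {1,2} is 216·x² − 504·xy − 432·y² = 72·(x − 3·y)(3·x + 2·y), vanishing at (x:y) = (3:1) and (2:-3).
M₁ = 3·S₁ + S₂ = [[-44, -44, -66], [66, 66, 99]] = (-11)·(2, -3)(2, 2, 3)ᵀ and M₂ = 2·S₁ − 3·S₂ = [[22, -44, 0], [33, -66, 0]] = 11·(2, 3)(1, -2, 0)ᵀ, so take a₁ = (2, -3), b₁ = (2, 2, 3), a₂ = (2, 3), b₂ = (1, -2, 0).
Each slice is an integer combination of E₁ = a₁b₁ᵀ and E₂ = a₂b₂ᵀ: S₁ = −3·E₁ + E₂, S₂ = −2·E₁ − 3·E₂, S₃ = −2·E₁ + E₂; reading off coefficients, c₁ = (-3, -2, -2) and c₂ = (1, -3, 1).
Hence T = (2, -3) (x) (2, 2, 3) (x) (-3, -2, -2) + (2, 3) (x) (1, -2, 0) (x) (1, -3, 1), so rank(T) ≤ 2.
These bounds meet, so rank(T) = 2.
Check entry T[1,2,3] = -12: (2)·(2)·(-2) + (2)·(-2)·(1) = -12.

rank(T) = 2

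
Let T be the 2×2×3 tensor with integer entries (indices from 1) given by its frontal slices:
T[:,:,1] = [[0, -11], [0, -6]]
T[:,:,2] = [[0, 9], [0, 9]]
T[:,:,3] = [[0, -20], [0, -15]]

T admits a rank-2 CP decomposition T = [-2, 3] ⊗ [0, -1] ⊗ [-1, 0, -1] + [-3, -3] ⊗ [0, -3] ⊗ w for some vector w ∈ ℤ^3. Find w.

Subtract the known terms from T to get the rank-1 residual R = [-3, -3] ⊗ [0, -3] ⊗ w, so R[i,j,k] = a[i]·b[j]·w[k]. Pick indices with nonzero a[1]·b[2] = (-3)·(-3) = 9. Only the fibre through (1,2,·) is needed: R[1,2,:] = T[1,2,:] − Σₗ aₗ[1]bₗ[2]cₗ = [-11, 9, -20] − (-2)·(-1)·[-1, 0, -1] = [-9, 9, -18]. Then w[k] = R[1,2,k] / 9 for each k, giving w = [-9, 9, -18] / 9 = [-1, 1, -2].

w = [-1, 1, -2]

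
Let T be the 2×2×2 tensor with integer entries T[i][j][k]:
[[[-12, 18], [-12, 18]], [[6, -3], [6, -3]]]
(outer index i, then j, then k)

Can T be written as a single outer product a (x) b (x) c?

The mode-3 unfolding of T (rows indexed by k, columns by (i,j) = (0,0), (0,1), (1,0), (1,1)) is [[-12, -12, 6, 6], [18, 18, -3, -3]].
There the 2×2 minor on rows k ∈ {0, 1}, columns (i,j) ∈ {(0,0), (1,0)} is det [[-12, 6], [18, -3]] = -72 ≠ 0, so this unfolding has rank ≥ 2; CP rank is at least every unfolding rank, so rank(T) ≥ 2.
In particular rank(T) ≥ 2 > 1, so T is not rank-1.

No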